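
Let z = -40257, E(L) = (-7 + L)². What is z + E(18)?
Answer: -40136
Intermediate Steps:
z + E(18) = -40257 + (-7 + 18)² = -40257 + 11² = -40257 + 121 = -40136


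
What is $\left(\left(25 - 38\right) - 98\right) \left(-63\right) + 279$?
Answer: $7272$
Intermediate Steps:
$\left(\left(25 - 38\right) - 98\right) \left(-63\right) + 279 = \left(-13 - 98\right) \left(-63\right) + 279 = \left(-111\right) \left(-63\right) + 279 = 6993 + 279 = 7272$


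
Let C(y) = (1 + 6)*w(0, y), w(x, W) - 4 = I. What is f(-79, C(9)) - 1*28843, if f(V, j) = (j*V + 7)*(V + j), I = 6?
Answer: 20864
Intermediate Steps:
w(x, W) = 10 (w(x, W) = 4 + 6 = 10)
C(y) = 70 (C(y) = (1 + 6)*10 = 7*10 = 70)
f(V, j) = (7 + V*j)*(V + j) (f(V, j) = (V*j + 7)*(V + j) = (7 + V*j)*(V + j))
f(-79, C(9)) - 1*28843 = (7*(-79) + 7*70 - 79*70² + 70*(-79)²) - 1*28843 = (-553 + 490 - 79*4900 + 70*6241) - 28843 = (-553 + 490 - 387100 + 436870) - 28843 = 49707 - 28843 = 20864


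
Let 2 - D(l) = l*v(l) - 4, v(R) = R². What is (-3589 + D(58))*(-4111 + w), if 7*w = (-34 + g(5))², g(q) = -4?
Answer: 775847205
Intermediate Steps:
D(l) = 6 - l³ (D(l) = 2 - (l*l² - 4) = 2 - (l³ - 4) = 2 - (-4 + l³) = 2 + (4 - l³) = 6 - l³)
w = 1444/7 (w = (-34 - 4)²/7 = (⅐)*(-38)² = (⅐)*1444 = 1444/7 ≈ 206.29)
(-3589 + D(58))*(-4111 + w) = (-3589 + (6 - 1*58³))*(-4111 + 1444/7) = (-3589 + (6 - 1*195112))*(-27333/7) = (-3589 + (6 - 195112))*(-27333/7) = (-3589 - 195106)*(-27333/7) = -198695*(-27333/7) = 775847205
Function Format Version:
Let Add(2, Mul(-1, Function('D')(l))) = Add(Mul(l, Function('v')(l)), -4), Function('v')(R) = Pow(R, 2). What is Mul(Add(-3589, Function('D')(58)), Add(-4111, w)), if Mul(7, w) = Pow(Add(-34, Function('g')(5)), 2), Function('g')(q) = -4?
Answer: 775847205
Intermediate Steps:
Function('D')(l) = Add(6, Mul(-1, Pow(l, 3))) (Function('D')(l) = Add(2, Mul(-1, Add(Mul(l, Pow(l, 2)), -4))) = Add(2, Mul(-1, Add(Pow(l, 3), -4))) = Add(2, Mul(-1, Add(-4, Pow(l, 3)))) = Add(2, Add(4, Mul(-1, Pow(l, 3)))) = Add(6, Mul(-1, Pow(l, 3))))
w = Rational(1444, 7) (w = Mul(Rational(1, 7), Pow(Add(-34, -4), 2)) = Mul(Rational(1, 7), Pow(-38, 2)) = Mul(Rational(1, 7), 1444) = Rational(1444, 7) ≈ 206.29)
Mul(Add(-3589, Function('D')(58)), Add(-4111, w)) = Mul(Add(-3589, Add(6, Mul(-1, Pow(58, 3)))), Add(-4111, Rational(1444, 7))) = Mul(Add(-3589, Add(6, Mul(-1, 195112))), Rational(-27333, 7)) = Mul(Add(-3589, Add(6, -195112)), Rational(-27333, 7)) = Mul(Add(-3589, -195106), Rational(-27333, 7)) = Mul(-198695, Rational(-27333, 7)) = 775847205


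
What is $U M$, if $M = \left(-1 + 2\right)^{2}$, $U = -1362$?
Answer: $-1362$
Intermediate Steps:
$M = 1$ ($M = 1^{2} = 1$)
$U M = \left(-1362\right) 1 = -1362$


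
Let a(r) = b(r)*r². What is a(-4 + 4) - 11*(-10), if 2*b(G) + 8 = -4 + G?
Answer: 110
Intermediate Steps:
b(G) = -6 + G/2 (b(G) = -4 + (-4 + G)/2 = -4 + (-2 + G/2) = -6 + G/2)
a(r) = r²*(-6 + r/2) (a(r) = (-6 + r/2)*r² = r²*(-6 + r/2))
a(-4 + 4) - 11*(-10) = (-4 + 4)²*(-12 + (-4 + 4))/2 - 11*(-10) = (½)*0²*(-12 + 0) + 110 = (½)*0*(-12) + 110 = 0 + 110 = 110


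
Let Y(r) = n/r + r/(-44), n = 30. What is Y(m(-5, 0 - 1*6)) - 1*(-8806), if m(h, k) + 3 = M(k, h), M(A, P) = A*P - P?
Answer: 1549893/176 ≈ 8806.2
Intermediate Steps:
M(A, P) = -P + A*P
m(h, k) = -3 + h*(-1 + k)
Y(r) = 30/r - r/44 (Y(r) = 30/r + r/(-44) = 30/r + r*(-1/44) = 30/r - r/44)
Y(m(-5, 0 - 1*6)) - 1*(-8806) = (30/(-3 - 5*(-1 + (0 - 1*6))) - (-3 - 5*(-1 + (0 - 1*6)))/44) - 1*(-8806) = (30/(-3 - 5*(-1 + (0 - 6))) - (-3 - 5*(-1 + (0 - 6)))/44) + 8806 = (30/(-3 - 5*(-1 - 6)) - (-3 - 5*(-1 - 6))/44) + 8806 = (30/(-3 - 5*(-7)) - (-3 - 5*(-7))/44) + 8806 = (30/(-3 + 35) - (-3 + 35)/44) + 8806 = (30/32 - 1/44*32) + 8806 = (30*(1/32) - 8/11) + 8806 = (15/16 - 8/11) + 8806 = 37/176 + 8806 = 1549893/176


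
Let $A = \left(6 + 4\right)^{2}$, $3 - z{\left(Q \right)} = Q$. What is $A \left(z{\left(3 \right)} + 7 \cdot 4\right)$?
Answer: $2800$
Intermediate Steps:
$z{\left(Q \right)} = 3 - Q$
$A = 100$ ($A = 10^{2} = 100$)
$A \left(z{\left(3 \right)} + 7 \cdot 4\right) = 100 \left(\left(3 - 3\right) + 7 \cdot 4\right) = 100 \left(\left(3 - 3\right) + 28\right) = 100 \left(0 + 28\right) = 100 \cdot 28 = 2800$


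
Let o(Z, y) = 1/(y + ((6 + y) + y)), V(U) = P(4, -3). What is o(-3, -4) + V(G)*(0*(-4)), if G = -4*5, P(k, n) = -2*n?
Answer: -⅙ ≈ -0.16667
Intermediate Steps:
G = -20
V(U) = 6 (V(U) = -2*(-3) = 6)
o(Z, y) = 1/(6 + 3*y) (o(Z, y) = 1/(y + (6 + 2*y)) = 1/(6 + 3*y))
o(-3, -4) + V(G)*(0*(-4)) = 1/(3*(2 - 4)) + 6*(0*(-4)) = (⅓)/(-2) + 6*0 = (⅓)*(-½) + 0 = -⅙ + 0 = -⅙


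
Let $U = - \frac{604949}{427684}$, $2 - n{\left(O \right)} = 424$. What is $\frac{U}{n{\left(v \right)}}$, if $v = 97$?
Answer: $\frac{604949}{180482648} \approx 0.0033518$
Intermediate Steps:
$n{\left(O \right)} = -422$ ($n{\left(O \right)} = 2 - 424 = -422$)
$U = - \frac{604949}{427684}$ ($U = \left(-604949\right) \frac{1}{427684} = - \frac{604949}{427684} \approx -1.4145$)
$\frac{U}{n{\left(v \right)}} = - \frac{604949}{427684 \left(-422\right)} = \left(- \frac{604949}{427684}\right) \left(- \frac{1}{422}\right) = \frac{604949}{180482648}$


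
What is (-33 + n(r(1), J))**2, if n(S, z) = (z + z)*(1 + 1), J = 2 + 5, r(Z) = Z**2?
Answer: 25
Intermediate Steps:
J = 7
n(S, z) = 4*z (n(S, z) = (2*z)*2 = 4*z)
(-33 + n(r(1), J))**2 = (-33 + 4*7)**2 = (-33 + 28)**2 = (-5)**2 = 25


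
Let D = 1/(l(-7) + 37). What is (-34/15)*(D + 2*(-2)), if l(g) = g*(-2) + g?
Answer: 595/66 ≈ 9.0152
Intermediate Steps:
l(g) = -g (l(g) = -2*g + g = -g)
D = 1/44 (D = 1/(-1*(-7) + 37) = 1/(7 + 37) = 1/44 ≈ 0.022727)
(-34/15)*(D + 2*(-2)) = (-34/15)*(1/44 + 2*(-2)) = (-34*1/15)*(1/44 - 4) = -34/15*(-175/44) = 595/66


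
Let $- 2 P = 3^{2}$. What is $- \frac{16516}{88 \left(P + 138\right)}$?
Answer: $- \frac{4129}{2937} \approx -1.4059$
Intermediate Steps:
$P = - \frac{9}{2}$ ($P = - \frac{3^{2}}{2} = \left(- \frac{1}{2}\right) 9 = - \frac{9}{2} \approx -4.5$)
$- \frac{16516}{88 \left(P + 138\right)} = - \frac{16516}{88 \left(- \frac{9}{2} + 138\right)} = - \frac{16516}{88 \cdot \frac{267}{2}} = - \frac{16516}{11748} = \left(-16516\right) \frac{1}{11748} = - \frac{4129}{2937}$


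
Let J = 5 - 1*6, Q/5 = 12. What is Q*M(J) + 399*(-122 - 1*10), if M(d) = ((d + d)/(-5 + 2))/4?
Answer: -52658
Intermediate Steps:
Q = 60 (Q = 5*12 = 60)
J = -1 (J = 5 - 6 = -1)
M(d) = -d/6 (M(d) = ((2*d)/(-3))*(1/4) = ((2*d)*(-1/3))*(1/4) = -2*d/3*(1/4) = -d/6)
Q*M(J) + 399*(-122 - 1*10) = 60*(-1/6*(-1)) + 399*(-122 - 1*10) = 60*(1/6) + 399*(-122 - 10) = 10 + 399*(-132) = 10 - 52668 = -52658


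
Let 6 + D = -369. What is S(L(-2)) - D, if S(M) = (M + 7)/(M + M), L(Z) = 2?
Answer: 1509/4 ≈ 377.25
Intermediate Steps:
D = -375 (D = -6 - 369 = -375)
S(M) = (7 + M)/(2*M) (S(M) = (7 + M)/((2*M)) = (7 + M)*(1/(2*M)) = (7 + M)/(2*M))
S(L(-2)) - D = (1/2)*(7 + 2)/2 - 1*(-375) = (1/2)*(1/2)*9 + 375 = 9/4 + 375 = 1509/4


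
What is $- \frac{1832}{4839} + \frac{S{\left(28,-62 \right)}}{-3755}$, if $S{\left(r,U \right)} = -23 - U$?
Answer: $- \frac{7067881}{18170445} \approx -0.38898$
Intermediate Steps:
$- \frac{1832}{4839} + \frac{S{\left(28,-62 \right)}}{-3755} = - \frac{1832}{4839} + \frac{-23 - -62}{-3755} = \left(-1832\right) \frac{1}{4839} + \left(-23 + 62\right) \left(- \frac{1}{3755}\right) = - \frac{1832}{4839} + 39 \left(- \frac{1}{3755}\right) = - \frac{1832}{4839} - \frac{39}{3755} = - \frac{7067881}{18170445}$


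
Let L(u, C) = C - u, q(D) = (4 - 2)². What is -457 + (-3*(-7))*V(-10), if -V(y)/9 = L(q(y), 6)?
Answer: -835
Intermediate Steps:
q(D) = 4 (q(D) = 2² = 4)
V(y) = -18 (V(y) = -9*(6 - 1*4) = -9*(6 - 4) = -9*2 = -18)
-457 + (-3*(-7))*V(-10) = -457 - 3*(-7)*(-18) = -457 + 21*(-18) = -457 - 378 = -835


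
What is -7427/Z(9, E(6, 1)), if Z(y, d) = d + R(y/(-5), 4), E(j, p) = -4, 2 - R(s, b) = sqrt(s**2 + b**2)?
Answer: -371350/381 + 37135*sqrt(481)/381 ≈ 1163.0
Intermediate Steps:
R(s, b) = 2 - sqrt(b**2 + s**2) (R(s, b) = 2 - sqrt(s**2 + b**2) = 2 - sqrt(b**2 + s**2))
Z(y, d) = 2 + d - sqrt(16 + y**2/25) (Z(y, d) = d + (2 - sqrt(4**2 + (y/(-5))**2)) = d + (2 - sqrt(16 + (y*(-1/5))**2)) = d + (2 - sqrt(16 + (-y/5)**2)) = d + (2 - sqrt(16 + y**2/25)) = 2 + d - sqrt(16 + y**2/25))
-7427/Z(9, E(6, 1)) = -7427/(2 - 4 - sqrt(400 + 9**2)/5) = -7427/(2 - 4 - sqrt(400 + 81)/5) = -7427/(2 - 4 - sqrt(481)/5) = -7427/(-2 - sqrt(481)/5)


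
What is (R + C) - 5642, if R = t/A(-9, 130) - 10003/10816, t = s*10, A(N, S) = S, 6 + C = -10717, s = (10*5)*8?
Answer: -176681043/10816 ≈ -16335.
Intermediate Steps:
s = 400 (s = 50*8 = 400)
C = -10723 (C = -6 - 10717 = -10723)
t = 4000 (t = 400*10 = 4000)
R = 322797/10816 (R = 4000/130 - 10003/10816 = 4000*(1/130) - 10003*1/10816 = 400/13 - 10003/10816 = 322797/10816 ≈ 29.844)
(R + C) - 5642 = (322797/10816 - 10723) - 5642 = -115657171/10816 - 5642 = -176681043/10816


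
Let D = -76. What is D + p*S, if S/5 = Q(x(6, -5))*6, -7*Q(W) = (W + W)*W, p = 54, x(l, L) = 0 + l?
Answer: -117172/7 ≈ -16739.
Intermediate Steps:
x(l, L) = l
Q(W) = -2*W²/7 (Q(W) = -(W + W)*W/7 = -2*W*W/7 = -2*W²/7)
S = -2160/7 (S = 5*(-2/7*6²*6) = 5*(-2/7*36*6) = 5*(-72/7*6) = 5*(-432/7) = -2160/7 ≈ -308.57)
D + p*S = -76 + 54*(-2160/7) = -76 - 116640/7 = -117172/7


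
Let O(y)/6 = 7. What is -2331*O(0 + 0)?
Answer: -97902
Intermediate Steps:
O(y) = 42 (O(y) = 6*7 = 42)
-2331*O(0 + 0) = -2331*42 = -97902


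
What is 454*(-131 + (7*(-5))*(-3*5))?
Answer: 178876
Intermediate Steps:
454*(-131 + (7*(-5))*(-3*5)) = 454*(-131 - 35*(-15)) = 454*(-131 + 525) = 454*394 = 178876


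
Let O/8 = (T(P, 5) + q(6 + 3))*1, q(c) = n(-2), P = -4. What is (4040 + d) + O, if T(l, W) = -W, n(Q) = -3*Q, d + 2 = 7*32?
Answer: 4270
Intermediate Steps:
d = 222 (d = -2 + 7*32 = -2 + 224 = 222)
q(c) = 6 (q(c) = -3*(-2) = 6)
O = 8 (O = 8*((-1*5 + 6)*1) = 8*((-5 + 6)*1) = 8*(1*1) = 8*1 = 8)
(4040 + d) + O = (4040 + 222) + 8 = 4262 + 8 = 4270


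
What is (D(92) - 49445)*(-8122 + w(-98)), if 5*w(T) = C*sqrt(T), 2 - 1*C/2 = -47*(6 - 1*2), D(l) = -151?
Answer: 402818712 - 26385072*I*sqrt(2) ≈ 4.0282e+8 - 3.7314e+7*I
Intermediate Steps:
C = 380 (C = 4 - (-94)*(6 - 1*2) = 4 - (-94)*(6 - 2) = 4 - (-94)*4 = 4 - 2*(-188) = 4 + 376 = 380)
w(T) = 76*sqrt(T) (w(T) = (380*sqrt(T))/5 = 76*sqrt(T))
(D(92) - 49445)*(-8122 + w(-98)) = (-151 - 49445)*(-8122 + 76*sqrt(-98)) = -49596*(-8122 + 76*(7*I*sqrt(2))) = -49596*(-8122 + 532*I*sqrt(2)) = 402818712 - 26385072*I*sqrt(2)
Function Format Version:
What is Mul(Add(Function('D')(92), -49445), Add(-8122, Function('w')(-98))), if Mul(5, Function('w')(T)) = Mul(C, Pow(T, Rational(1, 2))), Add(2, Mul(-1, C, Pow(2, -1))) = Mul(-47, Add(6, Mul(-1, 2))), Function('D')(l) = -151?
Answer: Add(402818712, Mul(-26385072, I, Pow(2, Rational(1, 2)))) ≈ Add(4.0282e+8, Mul(-3.7314e+7, I))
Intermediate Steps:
C = 380 (C = Add(4, Mul(-2, Mul(-47, Add(6, Mul(-1, 2))))) = Add(4, Mul(-2, Mul(-47, Add(6, -2)))) = Add(4, Mul(-2, Mul(-47, 4))) = Add(4, Mul(-2, -188)) = Add(4, 376) = 380)
Function('w')(T) = Mul(76, Pow(T, Rational(1, 2))) (Function('w')(T) = Mul(Rational(1, 5), Mul(380, Pow(T, Rational(1, 2)))) = Mul(76, Pow(T, Rational(1, 2))))
Mul(Add(Function('D')(92), -49445), Add(-8122, Function('w')(-98))) = Mul(Add(-151, -49445), Add(-8122, Mul(76, Pow(-98, Rational(1, 2))))) = Mul(-49596, Add(-8122, Mul(76, Mul(7, I, Pow(2, Rational(1, 2)))))) = Mul(-49596, Add(-8122, Mul(532, I, Pow(2, Rational(1, 2))))) = Add(402818712, Mul(-26385072, I, Pow(2, Rational(1, 2))))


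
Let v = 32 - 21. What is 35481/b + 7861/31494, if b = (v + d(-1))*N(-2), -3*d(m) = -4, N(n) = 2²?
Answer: 1676739635/2330556 ≈ 719.46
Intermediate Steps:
N(n) = 4
v = 11
d(m) = 4/3 (d(m) = -⅓*(-4) = 4/3)
b = 148/3 (b = (11 + 4/3)*4 = (37/3)*4 = 148/3 ≈ 49.333)
35481/b + 7861/31494 = 35481/(148/3) + 7861/31494 = 35481*(3/148) + 7861*(1/31494) = 106443/148 + 7861/31494 = 1676739635/2330556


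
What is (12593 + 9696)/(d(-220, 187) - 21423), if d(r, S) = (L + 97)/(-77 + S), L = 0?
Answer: -2451790/2356433 ≈ -1.0405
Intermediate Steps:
d(r, S) = 97/(-77 + S) (d(r, S) = (0 + 97)/(-77 + S) = 97/(-77 + S))
(12593 + 9696)/(d(-220, 187) - 21423) = (12593 + 9696)/(97/(-77 + 187) - 21423) = 22289/(97/110 - 21423) = 22289/(-2356433/110) = 22289*(-110/2356433) = -2451790/2356433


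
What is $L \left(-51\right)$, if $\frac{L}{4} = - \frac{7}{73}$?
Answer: $\frac{1428}{73} \approx 19.562$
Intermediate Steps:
$L = - \frac{28}{73}$ ($L = 4 \left(- \frac{7}{73}\right) = - \frac{28}{73} \approx -0.38356$)
$L \left(-51\right) = \left(- \frac{28}{73}\right) \left(-51\right) = \frac{1428}{73}$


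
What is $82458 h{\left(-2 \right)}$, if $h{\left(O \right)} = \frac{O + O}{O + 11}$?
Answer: $-36648$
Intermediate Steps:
$h{\left(O \right)} = \frac{2 O}{11 + O}$
$82458 h{\left(-2 \right)} = 82458 \cdot 2 \left(-2\right) \frac{1}{11 - 2} = 82458 \cdot 2 \left(-2\right) \frac{1}{9} = 82458 \left(- \frac{4}{9}\right) = -36648$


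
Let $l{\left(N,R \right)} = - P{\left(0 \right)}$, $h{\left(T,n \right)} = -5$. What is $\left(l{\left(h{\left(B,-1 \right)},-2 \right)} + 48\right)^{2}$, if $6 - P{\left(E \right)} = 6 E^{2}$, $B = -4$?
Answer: $1764$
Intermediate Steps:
$P{\left(E \right)} = 6 - 6 E^{2}$
$l{\left(N,R \right)} = -6$ ($l{\left(N,R \right)} = - (6 - 6 \cdot 0^{2}) = - (6 - 0) = - (6 + 0) = \left(-1\right) 6 = -6$)
$\left(l{\left(h{\left(B,-1 \right)},-2 \right)} + 48\right)^{2} = \left(-6 + 48\right)^{2} = 42^{2} = 1764$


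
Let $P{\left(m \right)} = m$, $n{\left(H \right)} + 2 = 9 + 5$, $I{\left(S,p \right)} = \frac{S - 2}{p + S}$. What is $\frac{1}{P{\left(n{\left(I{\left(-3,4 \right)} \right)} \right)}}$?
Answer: $\frac{1}{12} \approx 0.083333$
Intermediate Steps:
$I{\left(S,p \right)} = \frac{-2 + S}{S + p}$
$n{\left(H \right)} = 12$ ($n{\left(H \right)} = -2 + \left(9 + 5\right) = -2 + 14 = 12$)
$\frac{1}{P{\left(n{\left(I{\left(-3,4 \right)} \right)} \right)}} = \frac{1}{12}$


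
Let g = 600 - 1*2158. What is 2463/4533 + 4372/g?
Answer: -2663487/1177069 ≈ -2.2628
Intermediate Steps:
g = -1558 (g = 600 - 2158 = -1558)
2463/4533 + 4372/g = 2463/4533 + 4372/(-1558) = 2463*(1/4533) + 4372*(-1/1558) = 821/1511 - 2186/779 = -2663487/1177069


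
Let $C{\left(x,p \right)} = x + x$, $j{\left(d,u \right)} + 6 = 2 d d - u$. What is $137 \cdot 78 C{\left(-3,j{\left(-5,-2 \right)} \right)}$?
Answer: $-64116$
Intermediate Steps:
$j{\left(d,u \right)} = -6 - u + 2 d^{2}$ ($j{\left(d,u \right)} = -6 + \left(2 d d - u\right) = -6 + \left(2 d^{2} - u\right) = -6 + \left(- u + 2 d^{2}\right) = -6 - u + 2 d^{2}$)
$C{\left(x,p \right)} = 2 x$
$137 \cdot 78 C{\left(-3,j{\left(-5,-2 \right)} \right)} = 137 \cdot 78 \cdot 2 \left(-3\right) = 10686 \left(-6\right) = -64116$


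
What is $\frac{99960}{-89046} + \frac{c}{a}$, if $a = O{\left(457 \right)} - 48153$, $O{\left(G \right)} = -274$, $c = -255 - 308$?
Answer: $- \frac{46966961}{42276771} \approx -1.1109$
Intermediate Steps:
$c = -563$ ($c = -255 - 308 = -563$)
$a = -48427$ ($a = -274 - 48153 = -48427$)
$\frac{99960}{-89046} + \frac{c}{a} = \frac{99960}{-89046} - \frac{563}{-48427} = 99960 \left(- \frac{1}{89046}\right) - - \frac{563}{48427} = - \frac{980}{873} + \frac{563}{48427} = - \frac{46966961}{42276771}$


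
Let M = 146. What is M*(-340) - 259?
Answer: -49899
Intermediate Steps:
M*(-340) - 259 = 146*(-340) - 259 = -49640 - 259 = -49899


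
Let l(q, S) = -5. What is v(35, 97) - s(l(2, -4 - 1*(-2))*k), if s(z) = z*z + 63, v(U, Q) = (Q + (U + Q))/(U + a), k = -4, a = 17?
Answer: -23847/52 ≈ -458.60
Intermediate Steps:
v(U, Q) = (U + 2*Q)/(17 + U) (v(U, Q) = (Q + (U + Q))/(U + 17) = (Q + (Q + U))/(17 + U) = (U + 2*Q)/(17 + U))
s(z) = 63 + z**2 (s(z) = z**2 + 63 = 63 + z**2)
v(35, 97) - s(l(2, -4 - 1*(-2))*k) = (35 + 2*97)/(17 + 35) - (63 + (-5*(-4))**2) = (35 + 194)/52 - (63 + 20**2) = (1/52)*229 - (63 + 400) = 229/52 - 1*463 = 229/52 - 463 = -23847/52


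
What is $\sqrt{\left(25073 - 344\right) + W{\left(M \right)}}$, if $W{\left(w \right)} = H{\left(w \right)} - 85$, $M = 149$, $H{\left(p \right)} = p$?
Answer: $\sqrt{24793} \approx 157.46$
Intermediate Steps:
$W{\left(w \right)} = -85 + w$ ($W{\left(w \right)} = w - 85 = -85 + w$)
$\sqrt{\left(25073 - 344\right) + W{\left(M \right)}} = \sqrt{\left(25073 - 344\right) + \left(-85 + 149\right)} = \sqrt{24729 + 64} = \sqrt{24793}$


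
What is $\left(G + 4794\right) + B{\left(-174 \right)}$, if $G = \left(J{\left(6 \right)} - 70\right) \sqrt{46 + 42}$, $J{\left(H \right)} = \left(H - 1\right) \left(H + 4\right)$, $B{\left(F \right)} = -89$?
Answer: $4705 - 40 \sqrt{22} \approx 4517.4$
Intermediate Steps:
$J{\left(H \right)} = \left(-1 + H\right) \left(4 + H\right)$
$G = - 40 \sqrt{22}$ ($G = \left(\left(-4 + 6^{2} + 3 \cdot 6\right) - 70\right) \sqrt{46 + 42} = \left(\left(-4 + 36 + 18\right) - 70\right) \sqrt{88} = \left(50 - 70\right) 2 \sqrt{22} = - 20 \cdot 2 \sqrt{22} = - 40 \sqrt{22} \approx -187.62$)
$\left(G + 4794\right) + B{\left(-174 \right)} = \left(- 40 \sqrt{22} + 4794\right) - 89 = \left(4794 - 40 \sqrt{22}\right) - 89 = 4705 - 40 \sqrt{22}$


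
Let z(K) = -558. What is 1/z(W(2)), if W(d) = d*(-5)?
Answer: -1/558 ≈ -0.0017921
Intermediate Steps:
W(d) = -5*d
1/z(W(2)) = 1/(-558) = -1/558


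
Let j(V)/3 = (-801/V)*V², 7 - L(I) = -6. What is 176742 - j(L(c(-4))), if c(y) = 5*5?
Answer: 207981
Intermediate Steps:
c(y) = 25
L(I) = 13 (L(I) = 7 - 1*(-6) = 7 + 6 = 13)
j(V) = -2403*V (j(V) = 3*((-801/V)*V²) = 3*(-801*V) = -2403*V)
176742 - j(L(c(-4))) = 176742 - (-2403)*13 = 176742 - 1*(-31239) = 176742 + 31239 = 207981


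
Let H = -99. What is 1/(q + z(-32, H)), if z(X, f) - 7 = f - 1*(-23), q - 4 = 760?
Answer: 1/695 ≈ 0.0014388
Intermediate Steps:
q = 764 (q = 4 + 760 = 764)
z(X, f) = 30 + f (z(X, f) = 7 + (f - 1*(-23)) = 7 + (f + 23) = 7 + (23 + f) = 30 + f)
1/(q + z(-32, H)) = 1/(764 + (30 - 99)) = 1/(764 - 69) = 1/695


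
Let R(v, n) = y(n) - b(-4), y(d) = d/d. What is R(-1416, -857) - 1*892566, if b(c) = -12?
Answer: -892553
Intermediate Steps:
y(d) = 1
R(v, n) = 13 (R(v, n) = 1 - 1*(-12) = 1 + 12 = 13)
R(-1416, -857) - 1*892566 = 13 - 1*892566 = 13 - 892566 = -892553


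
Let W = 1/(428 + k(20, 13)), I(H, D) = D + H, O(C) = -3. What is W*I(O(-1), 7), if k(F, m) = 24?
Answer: 1/113 ≈ 0.0088496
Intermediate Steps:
W = 1/452 (W = 1/(428 + 24) = 1/452 ≈ 0.0022124)
W*I(O(-1), 7) = (7 - 3)/452 = (1/452)*4 = 1/113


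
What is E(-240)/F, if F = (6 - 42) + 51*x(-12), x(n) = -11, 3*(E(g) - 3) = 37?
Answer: -46/1791 ≈ -0.025684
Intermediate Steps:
E(g) = 46/3 (E(g) = 3 + (⅓)*37 = 3 + 37/3 = 46/3)
F = -597 (F = (6 - 42) + 51*(-11) = -36 - 561 = -597)
E(-240)/F = (46/3)/(-597) = (46/3)*(-1/597) = -46/1791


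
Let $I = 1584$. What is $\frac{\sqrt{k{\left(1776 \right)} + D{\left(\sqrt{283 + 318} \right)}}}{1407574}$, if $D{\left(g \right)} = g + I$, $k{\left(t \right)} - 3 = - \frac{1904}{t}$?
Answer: $\frac{\sqrt{19540218 + 12321 \sqrt{601}}}{156240714} \approx 2.851 \cdot 10^{-5}$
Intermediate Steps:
$k{\left(t \right)} = 3 - \frac{1904}{t}$
$D{\left(g \right)} = 1584 + g$ ($D{\left(g \right)} = g + 1584 = 1584 + g$)
$\frac{\sqrt{k{\left(1776 \right)} + D{\left(\sqrt{283 + 318} \right)}}}{1407574} = \frac{\sqrt{\left(3 - \frac{1904}{1776}\right) + \left(1584 + \sqrt{283 + 318}\right)}}{1407574} = \sqrt{\left(3 - \frac{119}{111}\right) + \left(1584 + \sqrt{601}\right)} \frac{1}{1407574} = \sqrt{\frac{214}{111} + \left(1584 + \sqrt{601}\right)} \frac{1}{1407574} = \sqrt{\frac{176038}{111} + \sqrt{601}} \cdot \frac{1}{1407574} = \frac{\sqrt{\frac{176038}{111} + \sqrt{601}}}{1407574}$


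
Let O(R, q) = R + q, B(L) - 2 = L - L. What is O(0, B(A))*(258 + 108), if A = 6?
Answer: 732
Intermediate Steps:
B(L) = 2 (B(L) = 2 + (L - L) = 2 + 0 = 2)
O(0, B(A))*(258 + 108) = (0 + 2)*(258 + 108) = 2*366 = 732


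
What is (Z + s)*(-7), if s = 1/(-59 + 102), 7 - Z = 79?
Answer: 21665/43 ≈ 503.84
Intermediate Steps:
Z = -72 (Z = 7 - 1*79 = 7 - 79 = -72)
s = 1/43 ≈ 0.023256
(Z + s)*(-7) = (-72 + 1/43)*(-7) = -3095/43*(-7) = 21665/43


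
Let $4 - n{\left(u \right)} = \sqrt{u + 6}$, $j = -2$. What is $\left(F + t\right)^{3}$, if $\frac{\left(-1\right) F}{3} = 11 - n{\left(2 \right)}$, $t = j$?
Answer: $-17135 - 9954 \sqrt{2} \approx -31212.0$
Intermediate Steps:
$n{\left(u \right)} = 4 - \sqrt{6 + u}$ ($n{\left(u \right)} = 4 - \sqrt{u + 6} = 4 - \sqrt{6 + u}$)
$t = -2$
$F = -21 - 6 \sqrt{2}$ ($F = - 3 \left(11 - \left(4 - \sqrt{6 + 2}\right)\right) = - 3 \left(11 - \left(4 - \sqrt{8}\right)\right) = - 3 \left(11 - \left(4 - 2 \sqrt{2}\right)\right) = - 3 \left(7 + 2 \sqrt{2}\right) = -21 - 6 \sqrt{2} \approx -29.485$)
$\left(F + t\right)^{3} = \left(\left(-21 - 6 \sqrt{2}\right) - 2\right)^{3} = \left(-23 - 6 \sqrt{2}\right)^{3}$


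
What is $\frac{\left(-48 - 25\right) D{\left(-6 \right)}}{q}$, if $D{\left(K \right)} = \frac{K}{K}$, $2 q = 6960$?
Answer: $- \frac{73}{3480} \approx -0.020977$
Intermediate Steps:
$q = 3480$ ($q = \frac{1}{2} \cdot 6960 = 3480$)
$D{\left(K \right)} = 1$
$\frac{\left(-48 - 25\right) D{\left(-6 \right)}}{q} = \frac{\left(-48 - 25\right) 1}{3480} = \left(-73\right) 1 \cdot \frac{1}{3480} = \left(-73\right) \frac{1}{3480} = - \frac{73}{3480}$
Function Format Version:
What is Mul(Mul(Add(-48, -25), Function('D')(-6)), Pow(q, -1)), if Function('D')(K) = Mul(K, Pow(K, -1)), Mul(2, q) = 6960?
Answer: Rational(-73, 3480) ≈ -0.020977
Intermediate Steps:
q = 3480 (q = Mul(Rational(1, 2), 6960) = 3480)
Function('D')(K) = 1
Mul(Mul(Add(-48, -25), Function('D')(-6)), Pow(q, -1)) = Mul(Mul(Add(-48, -25), 1), Pow(3480, -1)) = Mul(Mul(-73, 1), Rational(1, 3480)) = Mul(-73, Rational(1, 3480)) = Rational(-73, 3480)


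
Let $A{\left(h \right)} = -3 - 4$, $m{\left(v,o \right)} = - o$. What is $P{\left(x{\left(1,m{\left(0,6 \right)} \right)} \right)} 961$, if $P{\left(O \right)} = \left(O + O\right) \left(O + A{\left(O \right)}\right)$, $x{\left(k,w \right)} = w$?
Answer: $149916$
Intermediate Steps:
$A{\left(h \right)} = -7$ ($A{\left(h \right)} = -3 - 4 = -7$)
$P{\left(O \right)} = 2 O \left(-7 + O\right)$ ($P{\left(O \right)} = \left(O + O\right) \left(O - 7\right) = 2 O \left(-7 + O\right)$)
$P{\left(x{\left(1,m{\left(0,6 \right)} \right)} \right)} 961 = 2 \left(\left(-1\right) 6\right) \left(-7 - 6\right) 961 = 2 \left(-6\right) \left(-7 - 6\right) 961 = 2 \left(-6\right) \left(-13\right) 961 = 156 \cdot 961 = 149916$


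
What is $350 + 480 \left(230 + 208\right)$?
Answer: $210590$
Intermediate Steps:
$350 + 480 \left(230 + 208\right) = 350 + 480 \cdot 438 = 350 + 210240 = 210590$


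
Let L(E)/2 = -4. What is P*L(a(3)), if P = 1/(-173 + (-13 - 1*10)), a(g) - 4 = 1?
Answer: 2/49 ≈ 0.040816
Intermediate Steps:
a(g) = 5 (a(g) = 4 + 1 = 5)
L(E) = -8 (L(E) = 2*(-4) = -8)
P = -1/196 (P = 1/(-173 + (-13 - 10)) = 1/(-173 - 23) = 1/(-196) = -1/196 ≈ -0.0051020)
P*L(a(3)) = -1/196*(-8) = 2/49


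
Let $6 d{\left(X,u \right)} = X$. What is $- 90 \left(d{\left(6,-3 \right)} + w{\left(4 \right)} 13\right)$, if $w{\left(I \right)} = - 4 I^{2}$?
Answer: $74790$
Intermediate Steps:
$d{\left(X,u \right)} = \frac{X}{6}$
$- 90 \left(d{\left(6,-3 \right)} + w{\left(4 \right)} 13\right) = - 90 \left(\frac{1}{6} \cdot 6 + - 4 \cdot 4^{2} \cdot 13\right) = - 90 \left(1 + \left(-4\right) 16 \cdot 13\right) = - 90 \left(1 - 832\right) = \left(-90\right) \left(-831\right) = 74790$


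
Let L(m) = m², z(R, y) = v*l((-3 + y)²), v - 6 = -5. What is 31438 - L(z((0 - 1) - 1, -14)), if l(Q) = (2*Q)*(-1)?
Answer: -302646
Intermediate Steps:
v = 1 (v = 6 - 5 = 1)
l(Q) = -2*Q
z(R, y) = -2*(-3 + y)² (z(R, y) = 1*(-2*(-3 + y)²) = -2*(-3 + y)²)
31438 - L(z((0 - 1) - 1, -14)) = 31438 - (-2*(-3 - 14)²)² = 31438 - (-2*(-17)²)² = 31438 - (-2*289)² = 31438 - 1*(-578)² = 31438 - 1*334084 = 31438 - 334084 = -302646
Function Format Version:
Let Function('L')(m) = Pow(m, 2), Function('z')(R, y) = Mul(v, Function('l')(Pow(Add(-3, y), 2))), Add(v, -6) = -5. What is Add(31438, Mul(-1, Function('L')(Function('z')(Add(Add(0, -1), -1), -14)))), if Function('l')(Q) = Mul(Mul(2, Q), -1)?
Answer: -302646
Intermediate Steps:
v = 1 (v = Add(6, -5) = 1)
Function('l')(Q) = Mul(-2, Q)
Function('z')(R, y) = Mul(-2, Pow(Add(-3, y), 2)) (Function('z')(R, y) = Mul(1, Mul(-2, Pow(Add(-3, y), 2))) = Mul(-2, Pow(Add(-3, y), 2)))
Add(31438, Mul(-1, Function('L')(Function('z')(Add(Add(0, -1), -1), -14)))) = Add(31438, Mul(-1, Pow(Mul(-2, Pow(Add(-3, -14), 2)), 2))) = Add(31438, Mul(-1, Pow(Mul(-2, Pow(-17, 2)), 2))) = Add(31438, Mul(-1, Pow(Mul(-2, 289), 2))) = Add(31438, Mul(-1, Pow(-578, 2))) = Add(31438, Mul(-1, 334084)) = Add(31438, -334084) = -302646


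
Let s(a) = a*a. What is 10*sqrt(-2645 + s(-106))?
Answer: 110*sqrt(71) ≈ 926.88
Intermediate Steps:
s(a) = a**2
10*sqrt(-2645 + s(-106)) = 10*sqrt(-2645 + (-106)**2) = 10*sqrt(-2645 + 11236) = 10*sqrt(8591) = 10*(11*sqrt(71)) = 110*sqrt(71)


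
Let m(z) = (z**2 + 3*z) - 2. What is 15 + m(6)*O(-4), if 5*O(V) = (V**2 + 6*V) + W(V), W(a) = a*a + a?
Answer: 283/5 ≈ 56.600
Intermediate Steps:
m(z) = -2 + z**2 + 3*z
W(a) = a + a**2 (W(a) = a**2 + a = a + a**2)
O(V) = V**2/5 + 6*V/5 + V*(1 + V)/5 (O(V) = ((V**2 + 6*V) + V*(1 + V))/5 = (V**2 + 6*V + V*(1 + V))/5 = V**2/5 + 6*V/5 + V*(1 + V)/5)
15 + m(6)*O(-4) = 15 + (-2 + 6**2 + 3*6)*((1/5)*(-4)*(7 + 2*(-4))) = 15 + (-2 + 36 + 18)*((1/5)*(-4)*(7 - 8)) = 15 + 52*((1/5)*(-4)*(-1)) = 15 + 52*(4/5) = 15 + 208/5 = 283/5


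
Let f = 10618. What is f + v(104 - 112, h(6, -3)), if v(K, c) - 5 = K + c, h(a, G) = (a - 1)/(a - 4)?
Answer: 21235/2 ≈ 10618.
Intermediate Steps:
h(a, G) = (-1 + a)/(-4 + a)
v(K, c) = 5 + K + c (v(K, c) = 5 + (K + c) = 5 + K + c)
f + v(104 - 112, h(6, -3)) = 10618 + (5 + (104 - 112) + (-1 + 6)/(-4 + 6)) = 10618 + (5 - 8 + 5/2) = 10618 - 1/2 = 21235/2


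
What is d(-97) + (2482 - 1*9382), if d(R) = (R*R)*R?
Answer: -919573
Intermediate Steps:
d(R) = R**3 (d(R) = R**2*R = R**3)
d(-97) + (2482 - 1*9382) = (-97)**3 + (2482 - 1*9382) = -912673 + (2482 - 9382) = -912673 - 6900 = -919573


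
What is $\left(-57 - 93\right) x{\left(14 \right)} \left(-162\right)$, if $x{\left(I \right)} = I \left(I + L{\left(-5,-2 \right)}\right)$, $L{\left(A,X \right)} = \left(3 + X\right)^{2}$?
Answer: $5103000$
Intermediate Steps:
$x{\left(I \right)} = I \left(1 + I\right)$ ($x{\left(I \right)} = I \left(I + \left(3 - 2\right)^{2}\right) = I \left(I + 1^{2}\right) = I \left(I + 1\right) = I \left(1 + I\right)$)
$\left(-57 - 93\right) x{\left(14 \right)} \left(-162\right) = \left(-57 - 93\right) 14 \left(1 + 14\right) \left(-162\right) = \left(-57 - 93\right) 14 \cdot 15 \left(-162\right) = \left(-150\right) 210 \left(-162\right) = \left(-31500\right) \left(-162\right) = 5103000$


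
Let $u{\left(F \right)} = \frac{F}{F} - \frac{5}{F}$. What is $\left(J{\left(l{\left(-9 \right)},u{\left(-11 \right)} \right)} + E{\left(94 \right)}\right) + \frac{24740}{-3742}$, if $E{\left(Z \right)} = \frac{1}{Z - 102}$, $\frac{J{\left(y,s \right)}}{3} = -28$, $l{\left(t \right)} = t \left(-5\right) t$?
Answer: $- \frac{1358143}{14968} \approx -90.736$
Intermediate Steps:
$l{\left(t \right)} = - 5 t^{2}$ ($l{\left(t \right)} = - 5 t t = - 5 t^{2}$)
$u{\left(F \right)} = 1 - \frac{5}{F}$
$J{\left(y,s \right)} = -84$ ($J{\left(y,s \right)} = 3 \left(-28\right) = -84$)
$E{\left(Z \right)} = \frac{1}{-102 + Z}$
$\left(J{\left(l{\left(-9 \right)},u{\left(-11 \right)} \right)} + E{\left(94 \right)}\right) + \frac{24740}{-3742} = \left(-84 + \frac{1}{-102 + 94}\right) + \frac{24740}{-3742} = \left(-84 + \frac{1}{-8}\right) + 24740 \left(- \frac{1}{3742}\right) = \left(-84 - \frac{1}{8}\right) - \frac{12370}{1871} = - \frac{673}{8} - \frac{12370}{1871} = - \frac{1358143}{14968}$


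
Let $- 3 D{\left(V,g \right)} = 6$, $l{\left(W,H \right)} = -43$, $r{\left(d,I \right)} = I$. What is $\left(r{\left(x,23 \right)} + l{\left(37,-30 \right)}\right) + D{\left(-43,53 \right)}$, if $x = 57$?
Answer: $-22$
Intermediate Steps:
$D{\left(V,g \right)} = -2$ ($D{\left(V,g \right)} = \left(- \frac{1}{3}\right) 6 = -2$)
$\left(r{\left(x,23 \right)} + l{\left(37,-30 \right)}\right) + D{\left(-43,53 \right)} = \left(23 - 43\right) - 2 = -20 - 2 = -22$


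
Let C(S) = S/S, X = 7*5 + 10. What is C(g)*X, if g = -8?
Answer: 45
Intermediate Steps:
X = 45 (X = 35 + 10 = 45)
C(S) = 1
C(g)*X = 1*45 = 45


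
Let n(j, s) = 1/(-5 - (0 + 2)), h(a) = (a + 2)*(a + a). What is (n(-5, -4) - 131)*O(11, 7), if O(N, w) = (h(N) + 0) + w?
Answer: -268974/7 ≈ -38425.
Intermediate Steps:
h(a) = 2*a*(2 + a) (h(a) = (2 + a)*(2*a) = 2*a*(2 + a))
n(j, s) = -1/7 (n(j, s) = 1/(-5 - 1*2) = 1/(-5 - 2) = 1/(-7) = -1/7)
O(N, w) = w + 2*N*(2 + N) (O(N, w) = (2*N*(2 + N) + 0) + w = 2*N*(2 + N) + w = w + 2*N*(2 + N))
(n(-5, -4) - 131)*O(11, 7) = (-1/7 - 131)*(7 + 2*11*(2 + 11)) = -918*(7 + 2*11*13)/7 = -918*(7 + 286)/7 = -918/7*293 = -268974/7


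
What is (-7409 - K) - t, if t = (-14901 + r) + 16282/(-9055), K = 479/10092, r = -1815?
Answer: 850662120019/91383060 ≈ 9308.8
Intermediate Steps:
K = 479/10092 (K = 479*(1/10092) = 479/10092 ≈ 0.047463)
t = -151379662/9055 (t = (-14901 - 1815) + 16282/(-9055) = -16716 + 16282*(-1/9055) = -16716 - 16282/9055 = -151379662/9055 ≈ -16718.)
(-7409 - K) - t = (-7409 - 1*479/10092) - 1*(-151379662/9055) = (-7409 - 479/10092) + 151379662/9055 = -74772107/10092 + 151379662/9055 = 850662120019/91383060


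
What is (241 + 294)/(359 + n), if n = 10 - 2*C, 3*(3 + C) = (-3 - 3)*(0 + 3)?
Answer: 535/387 ≈ 1.3824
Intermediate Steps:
C = -9 (C = -3 + ((-3 - 3)*(0 + 3))/3 = -3 + (-6*3)/3 = -3 + (1/3)*(-18) = -3 - 6 = -9)
n = 28 (n = 10 - 2*(-9) = 10 + 18 = 28)
(241 + 294)/(359 + n) = (241 + 294)/(359 + 28) = 535/387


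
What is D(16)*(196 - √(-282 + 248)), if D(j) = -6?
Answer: -1176 + 6*I*√34 ≈ -1176.0 + 34.986*I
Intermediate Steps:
D(16)*(196 - √(-282 + 248)) = -6*(196 - √(-282 + 248)) = -6*(196 - √(-34)) = -6*(196 - I*√34) = -1176 + 6*I*√34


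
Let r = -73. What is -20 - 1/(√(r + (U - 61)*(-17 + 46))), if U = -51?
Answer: -20 + I*√41/369 ≈ -20.0 + 0.017353*I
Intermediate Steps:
-20 - 1/(√(r + (U - 61)*(-17 + 46))) = -20 - 1/(√(-73 + (-51 - 61)*(-17 + 46))) = -20 - 1/(√(-73 - 112*29)) = -20 - 1/(√(-73 - 3248)) = -20 - 1/(√(-3321)) = -20 - 1/(9*I*√41) = -20 - (-1)*I*√41/369 = -20 + I*√41/369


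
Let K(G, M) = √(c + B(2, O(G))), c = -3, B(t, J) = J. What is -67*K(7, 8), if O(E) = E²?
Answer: -67*√46 ≈ -454.42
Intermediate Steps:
K(G, M) = √(-3 + G²)
-67*K(7, 8) = -67*√(-3 + 7²) = -67*√(-3 + 49) = -67*√46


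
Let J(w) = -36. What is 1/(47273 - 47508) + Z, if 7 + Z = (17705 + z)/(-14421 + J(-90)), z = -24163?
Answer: -22278592/3397395 ≈ -6.5575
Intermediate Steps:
Z = -94741/14457 (Z = -7 + (17705 - 24163)/(-14421 - 36) = -7 - 6458/(-14457) = -7 - 6458*(-1/14457) = -7 + 6458/14457 = -94741/14457 ≈ -6.5533)
1/(47273 - 47508) + Z = 1/(47273 - 47508) - 94741/14457 = 1/(-235) - 94741/14457 = -1/235 - 94741/14457 = -22278592/3397395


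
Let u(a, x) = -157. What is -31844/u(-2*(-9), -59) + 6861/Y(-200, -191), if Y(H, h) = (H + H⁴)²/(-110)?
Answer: 8152061961984115527053/40191989952000628000 ≈ 202.83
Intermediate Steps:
Y(H, h) = -(H + H⁴)²/110 (Y(H, h) = (H + H⁴)²*(-1/110) = -(H + H⁴)²/110)
-31844/u(-2*(-9), -59) + 6861/Y(-200, -191) = -31844/(-157) + 6861/((-1/110*(-200)²*(1 + (-200)³)²)) = -31844*(-1/157) + 6861/((-1/110*40000*(1 - 8000000)²)) = 31844/157 + 6861/((-1/110*40000*(-7999999)²)) = 31844/157 + 6861/((-1/110*40000*63999984000001)) = 31844/157 + 6861/(-255999936000004000/11) = 31844/157 + 6861*(-11/255999936000004000) = 31844/157 - 75471/255999936000004000 = 8152061961984115527053/40191989952000628000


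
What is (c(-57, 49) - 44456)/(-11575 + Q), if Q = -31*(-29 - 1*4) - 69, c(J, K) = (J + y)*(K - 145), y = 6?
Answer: 920/247 ≈ 3.7247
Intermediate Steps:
c(J, K) = (-145 + K)*(6 + J) (c(J, K) = (J + 6)*(K - 145) = (6 + J)*(-145 + K) = (-145 + K)*(6 + J))
Q = 954 (Q = -31*(-29 - 4) - 69 = -31*(-33) - 69 = 1023 - 69 = 954)
(c(-57, 49) - 44456)/(-11575 + Q) = ((-870 - 145*(-57) + 6*49 - 57*49) - 44456)/(-11575 + 954) = ((-870 + 8265 + 294 - 2793) - 44456)/(-10621) = (4896 - 44456)*(-1/10621) = -39560*(-1/10621) = 920/247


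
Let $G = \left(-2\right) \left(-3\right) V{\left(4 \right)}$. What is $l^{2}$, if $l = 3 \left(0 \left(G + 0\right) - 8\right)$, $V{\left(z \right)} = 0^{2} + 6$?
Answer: $576$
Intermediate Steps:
$V{\left(z \right)} = 6$ ($V{\left(z \right)} = 0 + 6 = 6$)
$G = 36$ ($G = \left(-2\right) \left(-3\right) 6 = 6 \cdot 6 = 36$)
$l = -24$ ($l = 3 \left(0 \left(36 + 0\right) - 8\right) = 3 \left(0 \cdot 36 - 8\right) = 3 \left(0 - 8\right) = 3 \left(-8\right) = -24$)
$l^{2} = \left(-24\right)^{2} = 576$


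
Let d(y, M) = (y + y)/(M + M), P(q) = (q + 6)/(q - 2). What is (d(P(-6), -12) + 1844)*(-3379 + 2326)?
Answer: -1941732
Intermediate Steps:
P(q) = (6 + q)/(-2 + q)
d(y, M) = y/M (d(y, M) = (2*y)/((2*M)) = (2*y)*(1/(2*M)) = y/M)
(d(P(-6), -12) + 1844)*(-3379 + 2326) = (((6 - 6)/(-2 - 6))/(-12) + 1844)*(-3379 + 2326) = ((0/(-8))*(-1/12) + 1844)*(-1053) = (-⅛*0*(-1/12) + 1844)*(-1053) = (0*(-1/12) + 1844)*(-1053) = (0 + 1844)*(-1053) = 1844*(-1053) = -1941732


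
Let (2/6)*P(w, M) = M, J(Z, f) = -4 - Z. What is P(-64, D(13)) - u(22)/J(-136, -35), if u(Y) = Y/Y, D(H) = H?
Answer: 5147/132 ≈ 38.992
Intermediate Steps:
P(w, M) = 3*M
u(Y) = 1
P(-64, D(13)) - u(22)/J(-136, -35) = 3*13 - 1/(-4 - 1*(-136)) = 39 - 1/(-4 + 136) = 39 - 1/132 = 5147/132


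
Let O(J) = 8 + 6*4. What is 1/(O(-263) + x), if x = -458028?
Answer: -1/457996 ≈ -2.1834e-6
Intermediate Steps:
O(J) = 32 (O(J) = 8 + 24 = 32)
1/(O(-263) + x) = 1/(32 - 458028) = 1/(-457996) = -1/457996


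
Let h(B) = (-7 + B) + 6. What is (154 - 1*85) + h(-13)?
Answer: 55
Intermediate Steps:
h(B) = -1 + B
(154 - 1*85) + h(-13) = (154 - 1*85) + (-1 - 13) = (154 - 85) - 14 = 69 - 14 = 55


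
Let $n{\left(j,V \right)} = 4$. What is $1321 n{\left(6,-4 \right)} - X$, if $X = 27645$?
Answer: $-22361$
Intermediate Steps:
$1321 n{\left(6,-4 \right)} - X = 1321 \cdot 4 - 27645 = 5284 - 27645 = -22361$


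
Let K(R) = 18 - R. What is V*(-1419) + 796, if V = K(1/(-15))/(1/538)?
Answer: -68958474/5 ≈ -1.3792e+7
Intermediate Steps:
V = 145798/15 (V = (18 - 1/(-15))/(1/538) = (18 - 1*(-1/15))/(1/538) = (18 + 1/15)*538 = (271/15)*538 = 145798/15 ≈ 9719.9)
V*(-1419) + 796 = (145798/15)*(-1419) + 796 = -68962454/5 + 796 = -68958474/5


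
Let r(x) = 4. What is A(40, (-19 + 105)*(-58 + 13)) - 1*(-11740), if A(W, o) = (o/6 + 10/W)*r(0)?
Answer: 9161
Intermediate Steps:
A(W, o) = 40/W + 2*o/3 (A(W, o) = (o/6 + 10/W)*4 = (10/W + o/6)*4 = 40/W + 2*o/3)
A(40, (-19 + 105)*(-58 + 13)) - 1*(-11740) = (40/40 + 2*((-19 + 105)*(-58 + 13))/3) - 1*(-11740) = (40*(1/40) + 2*(86*(-45))/3) + 11740 = (1 + (⅔)*(-3870)) + 11740 = (1 - 2580) + 11740 = -2579 + 11740 = 9161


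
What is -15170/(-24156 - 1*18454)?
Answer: 1517/4261 ≈ 0.35602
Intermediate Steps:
-15170/(-24156 - 1*18454) = -15170/(-24156 - 18454) = -15170/(-42610) = -15170*(-1/42610) = 1517/4261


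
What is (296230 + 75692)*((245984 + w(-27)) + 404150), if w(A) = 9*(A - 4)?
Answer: 241695371310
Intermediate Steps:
w(A) = -36 + 9*A (w(A) = 9*(-4 + A) = -36 + 9*A)
(296230 + 75692)*((245984 + w(-27)) + 404150) = (296230 + 75692)*((245984 + (-36 + 9*(-27))) + 404150) = 371922*((245984 + (-36 - 243)) + 404150) = 371922*((245984 - 279) + 404150) = 371922*(245705 + 404150) = 371922*649855 = 241695371310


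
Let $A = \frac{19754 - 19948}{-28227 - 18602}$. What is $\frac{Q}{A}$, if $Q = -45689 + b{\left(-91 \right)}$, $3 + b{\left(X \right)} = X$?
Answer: $- \frac{2143972107}{194} \approx -1.1051 \cdot 10^{7}$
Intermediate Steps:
$b{\left(X \right)} = -3 + X$
$A = \frac{194}{46829}$ ($A = - \frac{194}{-46829} = \left(-194\right) \left(- \frac{1}{46829}\right) = \frac{194}{46829} \approx 0.0041427$)
$Q = -45783$ ($Q = -45689 - 94 = -45783$)
$\frac{Q}{A} = - \frac{45783}{\frac{194}{46829}} = \left(-45783\right) \frac{46829}{194} = - \frac{2143972107}{194}$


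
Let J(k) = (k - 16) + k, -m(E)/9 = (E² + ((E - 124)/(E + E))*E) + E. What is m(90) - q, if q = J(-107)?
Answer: -73327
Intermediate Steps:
m(E) = 558 - 9*E² - 27*E/2 (m(E) = -9*((E² + ((E - 124)/(E + E))*E) + E) = -9*((E² + ((-124 + E)/((2*E)))*E) + E) = -9*((E² + ((-124 + E)*(1/(2*E)))*E) + E) = -9*((E² + ((-124 + E)/(2*E))*E) + E) = -9*((E² + (-62 + E/2)) + E) = -9*((-62 + E² + E/2) + E) = -9*(-62 + E² + 3*E/2) = 558 - 9*E² - 27*E/2)
J(k) = -16 + 2*k (J(k) = (-16 + k) + k = -16 + 2*k)
q = -230 (q = -16 + 2*(-107) = -16 - 214 = -230)
m(90) - q = (558 - 9*90² - 27/2*90) - 1*(-230) = (558 - 9*8100 - 1215) + 230 = (558 - 72900 - 1215) + 230 = -73557 + 230 = -73327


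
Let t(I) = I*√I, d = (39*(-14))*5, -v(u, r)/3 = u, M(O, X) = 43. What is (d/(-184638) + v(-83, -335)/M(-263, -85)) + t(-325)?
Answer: 7682042/1323239 - 1625*I*√13 ≈ 5.8055 - 5859.0*I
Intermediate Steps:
v(u, r) = -3*u
d = -2730 (d = -546*5 = -2730)
t(I) = I^(3/2)
(d/(-184638) + v(-83, -335)/M(-263, -85)) + t(-325) = (-2730/(-184638) - 3*(-83)/43) + (-325)^(3/2) = (-2730*(-1/184638) + 249*(1/43)) - 1625*I*√13 = (455/30773 + 249/43) - 1625*I*√13 = 7682042/1323239 - 1625*I*√13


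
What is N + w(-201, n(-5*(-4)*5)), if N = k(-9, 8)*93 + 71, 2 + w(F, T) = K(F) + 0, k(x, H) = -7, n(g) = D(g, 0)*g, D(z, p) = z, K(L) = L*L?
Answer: 39819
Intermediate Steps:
K(L) = L²
n(g) = g² (n(g) = g*g = g²)
w(F, T) = -2 + F² (w(F, T) = -2 + (F² + 0) = -2 + F²)
N = -580 (N = -7*93 + 71 = -651 + 71 = -580)
N + w(-201, n(-5*(-4)*5)) = -580 + (-2 + (-201)²) = -580 + (-2 + 40401) = -580 + 40399 = 39819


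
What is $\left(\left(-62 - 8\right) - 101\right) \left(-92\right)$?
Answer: $15732$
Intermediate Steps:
$\left(\left(-62 - 8\right) - 101\right) \left(-92\right) = \left(-70 - 101\right) \left(-92\right) = \left(-171\right) \left(-92\right) = 15732$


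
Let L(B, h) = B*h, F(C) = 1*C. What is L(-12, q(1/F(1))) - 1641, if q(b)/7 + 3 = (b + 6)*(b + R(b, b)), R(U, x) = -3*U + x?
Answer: -801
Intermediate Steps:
F(C) = C
R(U, x) = x - 3*U
q(b) = -21 - 7*b*(6 + b) (q(b) = -21 + 7*((b + 6)*(b + (b - 3*b))) = -21 + 7*((6 + b)*(b - 2*b)) = -21 + 7*((6 + b)*(-b)) = -21 + 7*(-b*(6 + b)) = -21 - 7*b*(6 + b))
L(-12, q(1/F(1))) - 1641 = -12*(-21 - 42/1 - 7*(1/1)²) - 1641 = -12*(-21 - 42*1 - 7*1²) - 1641 = -12*(-21 - 42 - 7*1) - 1641 = -12*(-21 - 42 - 7) - 1641 = -12*(-70) - 1641 = 840 - 1641 = -801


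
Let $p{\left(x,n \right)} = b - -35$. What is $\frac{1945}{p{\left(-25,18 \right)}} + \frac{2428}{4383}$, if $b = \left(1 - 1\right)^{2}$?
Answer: $\frac{1721983}{30681} \approx 56.125$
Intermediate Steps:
$b = 0$ ($b = 0^{2} = 0$)
$p{\left(x,n \right)} = 35$ ($p{\left(x,n \right)} = 0 - -35 = 0 + 35 = 35$)
$\frac{1945}{p{\left(-25,18 \right)}} + \frac{2428}{4383} = \frac{1945}{35} + \frac{2428}{4383} = 1945 \cdot \frac{1}{35} + 2428 \cdot \frac{1}{4383} = \frac{389}{7} + \frac{2428}{4383} = \frac{1721983}{30681}$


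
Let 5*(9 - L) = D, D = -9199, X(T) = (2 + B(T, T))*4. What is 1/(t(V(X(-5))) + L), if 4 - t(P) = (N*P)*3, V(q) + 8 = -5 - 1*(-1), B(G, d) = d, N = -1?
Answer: 5/9084 ≈ 0.00055042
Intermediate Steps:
X(T) = 8 + 4*T (X(T) = (2 + T)*4 = 8 + 4*T)
V(q) = -12 (V(q) = -8 + (-5 - 1*(-1)) = -8 + (-5 + 1) = -8 - 4 = -12)
t(P) = 4 + 3*P (t(P) = 4 - (-P)*3 = 4 - (-3)*P = 4 + 3*P)
L = 9244/5 (L = 9 - 1/5*(-9199) = 9 + 9199/5 = 9244/5 ≈ 1848.8)
1/(t(V(X(-5))) + L) = 1/((4 + 3*(-12)) + 9244/5) = 1/((4 - 36) + 9244/5) = 1/(-32 + 9244/5) = 1/(9084/5) = 5/9084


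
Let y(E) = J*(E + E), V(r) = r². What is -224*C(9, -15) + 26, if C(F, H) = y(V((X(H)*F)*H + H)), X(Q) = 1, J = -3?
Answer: 30240026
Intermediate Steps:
y(E) = -6*E (y(E) = -3*(E + E) = -6*E)
C(F, H) = -6*(H + F*H)² (C(F, H) = -6*((1*F)*H + H)² = -6*(F*H + H)² = -6*(H + F*H)²)
-224*C(9, -15) + 26 = -(-1344)*(-15)²*(1 + 9)² + 26 = -(-1344)*225*10² + 26 = -(-1344)*225*100 + 26 = -224*(-135000) + 26 = 30240000 + 26 = 30240026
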